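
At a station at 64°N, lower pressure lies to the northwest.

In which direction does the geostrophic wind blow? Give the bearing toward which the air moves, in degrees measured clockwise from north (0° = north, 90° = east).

045°

The pressure-gradient force points toward the northwest (bearing 315°).
Geostrophic balance: in the Northern Hemisphere the Coriolis force deflects motion to the right, so the geostrophic wind blows 90° to the right of the pressure-gradient force (low pressure on the left).
Rotating 315° by 90° clockwise gives 045° — the wind blows toward the northeast.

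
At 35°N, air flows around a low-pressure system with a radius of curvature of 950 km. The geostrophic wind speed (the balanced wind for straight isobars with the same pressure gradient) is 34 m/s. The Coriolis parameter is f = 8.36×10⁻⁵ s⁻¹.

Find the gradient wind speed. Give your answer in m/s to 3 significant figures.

25.7 m/s

Around a low, centrifugal force acts outward with Coriolis, so pressure-gradient force balances both:
(1/ρ)|∂P/∂n| = fV + V²/R  →  V² + fR·V − fR·V_g = 0
With fR = 8.36×10⁻⁵ × 950×10³ m = 79.4 m/s:
V = [−fR + √((fR)² + 4 fR V_g)]/2 = [−79.4 + √(79.4² + 4×79.4×34)]/2 = 25.7 m/s
Subgeostrophic (V < V_g = 34 m/s), as expected around a low.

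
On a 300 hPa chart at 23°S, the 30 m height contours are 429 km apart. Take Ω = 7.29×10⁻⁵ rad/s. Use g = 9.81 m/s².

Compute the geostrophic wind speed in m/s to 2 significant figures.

12 m/s

Coriolis parameter at 23°S:
f = 2Ω sin φ = 2 × 7.29×10⁻⁵ × sin 23° = 5.70×10⁻⁵ s⁻¹
Height gradient: |∂Z/∂n| = 30 m / 429000 m = 6.99×10⁻⁵
On a pressure surface, geostrophic balance gives V_g = (g/f)|∂Z/∂n|:
V_g = 9.81 × 6.99×10⁻⁵ / 5.70×10⁻⁵ = 12.0 m/s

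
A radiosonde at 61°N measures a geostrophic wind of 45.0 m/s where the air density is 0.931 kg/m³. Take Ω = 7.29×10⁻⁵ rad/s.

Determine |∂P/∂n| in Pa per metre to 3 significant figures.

Coriolis parameter at 61°N:
f = 2Ω sin φ = 2 × 7.29×10⁻⁵ × sin 61° = 1.28×10⁻⁴ s⁻¹
Geostrophic balance rearranged: |∂P/∂n| = f ρ V_g
|∂P/∂n| = 1.28×10⁻⁴ × 0.931 × 45.0 = 5.34×10⁻³ Pa/m

5.34×10⁻³ Pa/m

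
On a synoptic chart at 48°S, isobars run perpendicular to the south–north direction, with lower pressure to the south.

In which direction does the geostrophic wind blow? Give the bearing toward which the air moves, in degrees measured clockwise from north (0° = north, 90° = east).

090°

The pressure-gradient force points toward the south (bearing 180°).
Geostrophic balance: in the Southern Hemisphere the Coriolis force deflects motion to the left, so the geostrophic wind blows 90° to the left of the pressure-gradient force (low pressure on the right).
Rotating 180° by 90° counterclockwise gives 090° — the wind blows toward the east.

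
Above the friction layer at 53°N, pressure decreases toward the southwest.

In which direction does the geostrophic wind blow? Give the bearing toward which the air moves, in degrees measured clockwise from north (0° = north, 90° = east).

315°

The pressure-gradient force points toward the southwest (bearing 225°).
Geostrophic balance: in the Northern Hemisphere the Coriolis force deflects motion to the right, so the geostrophic wind blows 90° to the right of the pressure-gradient force (low pressure on the left).
Rotating 225° by 90° clockwise gives 315° — the wind blows toward the northwest.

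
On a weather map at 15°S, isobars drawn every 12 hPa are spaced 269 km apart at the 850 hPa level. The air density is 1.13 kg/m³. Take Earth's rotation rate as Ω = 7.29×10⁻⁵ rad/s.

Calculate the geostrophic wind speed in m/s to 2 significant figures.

Coriolis parameter at 15°S:
f = 2Ω sin φ = 2 × 7.29×10⁻⁵ × sin 15° = 3.77×10⁻⁵ s⁻¹
Pressure gradient: |∂P/∂n| = 1200 Pa / 269000 m = 4.46×10⁻³ Pa/m
Geostrophic balance (pressure-gradient force = Coriolis force):
V_g = (1/(fρ)) |∂P/∂n| = 4.46×10⁻³ / (3.77×10⁻⁵ × 1.13) = 105 m/s

100 m/s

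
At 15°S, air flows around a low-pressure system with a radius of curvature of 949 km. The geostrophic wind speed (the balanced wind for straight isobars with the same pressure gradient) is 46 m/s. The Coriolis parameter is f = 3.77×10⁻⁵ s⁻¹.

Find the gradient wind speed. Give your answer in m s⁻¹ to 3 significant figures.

Around a low, centrifugal force acts outward with Coriolis, so pressure-gradient force balances both:
(1/ρ)|∂P/∂n| = fV + V²/R  →  V² + fR·V − fR·V_g = 0
With fR = 3.77×10⁻⁵ × 949×10³ m = 35.8 m/s:
V = [−fR + √((fR)² + 4 fR V_g)]/2 = [−35.8 + √(35.8² + 4×35.8×46)]/2 = 26.4 m/s
Subgeostrophic (V < V_g = 46 m/s), as expected around a low.

26.4 m s⁻¹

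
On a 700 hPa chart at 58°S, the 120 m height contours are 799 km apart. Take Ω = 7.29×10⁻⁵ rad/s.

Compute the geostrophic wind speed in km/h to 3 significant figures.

42.9 km/h

Coriolis parameter at 58°S:
f = 2Ω sin φ = 2 × 7.29×10⁻⁵ × sin 58° = 1.24×10⁻⁴ s⁻¹
Height gradient: |∂Z/∂n| = 120 m / 799000 m = 1.50×10⁻⁴
On a pressure surface, geostrophic balance gives V_g = (g/f)|∂Z/∂n|:
V_g = 9.81 × 1.50×10⁻⁴ / 1.24×10⁻⁴ = 11.9 m/s
Converting: 11.9 m/s × 3.6 = 42.9 km/h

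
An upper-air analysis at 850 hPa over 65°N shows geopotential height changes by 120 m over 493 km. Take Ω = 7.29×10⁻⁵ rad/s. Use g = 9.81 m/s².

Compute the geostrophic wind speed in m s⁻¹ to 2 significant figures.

18 m s⁻¹

Coriolis parameter at 65°N:
f = 2Ω sin φ = 2 × 7.29×10⁻⁵ × sin 65° = 1.32×10⁻⁴ s⁻¹
Height gradient: |∂Z/∂n| = 120 m / 493000 m = 2.43×10⁻⁴
On a pressure surface, geostrophic balance gives V_g = (g/f)|∂Z/∂n|:
V_g = 9.81 × 2.43×10⁻⁴ / 1.32×10⁻⁴ = 18.1 m/s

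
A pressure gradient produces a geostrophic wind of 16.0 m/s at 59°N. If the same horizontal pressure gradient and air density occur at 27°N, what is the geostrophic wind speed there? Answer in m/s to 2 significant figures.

30 m/s

With the same pressure gradient and density, V_g ∝ 1/f ∝ 1/sin φ.
V₂ = V₁ · sin φ₁ / sin φ₂ = 16.0 × sin 59° / sin 27°
V₂ = 16.0 × 0.8572/0.4540 = 30 m/s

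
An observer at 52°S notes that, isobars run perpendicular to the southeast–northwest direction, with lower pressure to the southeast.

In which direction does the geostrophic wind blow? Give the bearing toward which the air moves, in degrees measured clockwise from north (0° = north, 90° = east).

045°

The pressure-gradient force points toward the southeast (bearing 135°).
Geostrophic balance: in the Southern Hemisphere the Coriolis force deflects motion to the left, so the geostrophic wind blows 90° to the left of the pressure-gradient force (low pressure on the right).
Rotating 135° by 90° counterclockwise gives 045° — the wind blows toward the northeast.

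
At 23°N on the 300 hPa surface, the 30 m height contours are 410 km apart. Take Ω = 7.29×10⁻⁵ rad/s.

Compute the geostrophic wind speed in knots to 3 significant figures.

Coriolis parameter at 23°N:
f = 2Ω sin φ = 2 × 7.29×10⁻⁵ × sin 23° = 5.70×10⁻⁵ s⁻¹
Height gradient: |∂Z/∂n| = 30 m / 410000 m = 7.32×10⁻⁵
On a pressure surface, geostrophic balance gives V_g = (g/f)|∂Z/∂n|:
V_g = 9.81 × 7.32×10⁻⁵ / 5.70×10⁻⁵ = 12.6 m/s
Converting: 12.6 m/s × 1.944 = 24.5 knots

24.5 knots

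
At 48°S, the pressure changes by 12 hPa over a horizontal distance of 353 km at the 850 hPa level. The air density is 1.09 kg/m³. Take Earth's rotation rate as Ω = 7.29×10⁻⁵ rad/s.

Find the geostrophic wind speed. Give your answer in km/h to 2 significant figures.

Coriolis parameter at 48°S:
f = 2Ω sin φ = 2 × 7.29×10⁻⁵ × sin 48° = 1.08×10⁻⁴ s⁻¹
Pressure gradient: |∂P/∂n| = 1200 Pa / 353000 m = 3.40×10⁻³ Pa/m
Geostrophic balance (pressure-gradient force = Coriolis force):
V_g = (1/(fρ)) |∂P/∂n| = 3.40×10⁻³ / (1.08×10⁻⁴ × 1.09) = 28.8 m/s
Converting: 28.8 m/s × 3.6 = 100 km/h

100 km/h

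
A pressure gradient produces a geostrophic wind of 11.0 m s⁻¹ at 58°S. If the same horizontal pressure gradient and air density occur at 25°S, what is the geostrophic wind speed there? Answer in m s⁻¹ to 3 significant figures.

22.1 m s⁻¹

With the same pressure gradient and density, V_g ∝ 1/f ∝ 1/sin φ.
V₂ = V₁ · sin φ₁ / sin φ₂ = 11.0 × sin 58° / sin 25°
V₂ = 11.0 × 0.8480/0.4226 = 22.1 m s⁻¹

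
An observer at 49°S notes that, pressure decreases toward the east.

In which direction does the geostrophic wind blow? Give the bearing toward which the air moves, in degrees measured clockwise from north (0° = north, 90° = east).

000°

The pressure-gradient force points toward the east (bearing 090°).
Geostrophic balance: in the Southern Hemisphere the Coriolis force deflects motion to the left, so the geostrophic wind blows 90° to the left of the pressure-gradient force (low pressure on the right).
Rotating 090° by 90° counterclockwise gives 000° — the wind blows toward the north.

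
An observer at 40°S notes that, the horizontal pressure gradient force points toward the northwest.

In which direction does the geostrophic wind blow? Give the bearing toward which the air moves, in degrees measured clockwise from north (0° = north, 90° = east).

225°

The pressure-gradient force points toward the northwest (bearing 315°).
Geostrophic balance: in the Southern Hemisphere the Coriolis force deflects motion to the left, so the geostrophic wind blows 90° to the left of the pressure-gradient force (low pressure on the right).
Rotating 315° by 90° counterclockwise gives 225° — the wind blows toward the southwest.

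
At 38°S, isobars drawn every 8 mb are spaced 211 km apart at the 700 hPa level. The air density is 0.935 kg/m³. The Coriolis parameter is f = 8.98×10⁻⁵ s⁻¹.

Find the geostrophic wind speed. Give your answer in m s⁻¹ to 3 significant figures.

45.2 m s⁻¹

Pressure gradient: |∂P/∂n| = 800 Pa / 211000 m = 3.79×10⁻³ Pa/m
Geostrophic balance (pressure-gradient force = Coriolis force):
V_g = (1/(fρ)) |∂P/∂n| = 3.79×10⁻³ / (8.98×10⁻⁵ × 0.935) = 45.2 m/s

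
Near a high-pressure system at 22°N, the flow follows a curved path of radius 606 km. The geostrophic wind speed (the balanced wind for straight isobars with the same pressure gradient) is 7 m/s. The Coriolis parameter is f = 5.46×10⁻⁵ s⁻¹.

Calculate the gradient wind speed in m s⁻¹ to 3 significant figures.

Around a high, pressure-gradient force acts outward with centrifugal, so Coriolis balances both:
fV = (1/ρ)|∂P/∂n| + V²/R  →  V² − fR·V + fR·V_g = 0
With fR = 5.46×10⁻⁵ × 606×10³ m = 33.1 m/s:
V = [fR − √((fR)² − 4 fR V_g)]/2 = [33.1 − √(33.1² − 4×33.1×7)]/2 = 10.1 m/s
Supergeostrophic (V > V_g = 7 m/s), as expected around a high.

10.1 m s⁻¹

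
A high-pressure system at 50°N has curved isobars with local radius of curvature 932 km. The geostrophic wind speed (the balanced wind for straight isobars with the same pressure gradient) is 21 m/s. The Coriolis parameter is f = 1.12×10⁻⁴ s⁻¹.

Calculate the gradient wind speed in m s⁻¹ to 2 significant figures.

Around a high, pressure-gradient force acts outward with centrifugal, so Coriolis balances both:
fV = (1/ρ)|∂P/∂n| + V²/R  →  V² − fR·V + fR·V_g = 0
With fR = 1.12×10⁻⁴ × 932×10³ m = 104 m/s:
V = [fR − √((fR)² − 4 fR V_g)]/2 = [104 − √(104² − 4×104×21)]/2 = 29.1 m/s
Supergeostrophic (V > V_g = 21 m/s), as expected around a high.

29 m s⁻¹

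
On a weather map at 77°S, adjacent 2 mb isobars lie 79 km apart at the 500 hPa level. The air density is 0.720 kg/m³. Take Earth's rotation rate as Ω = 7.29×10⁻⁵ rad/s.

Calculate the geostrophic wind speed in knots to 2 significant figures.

Coriolis parameter at 77°S:
f = 2Ω sin φ = 2 × 7.29×10⁻⁵ × sin 77° = 1.42×10⁻⁴ s⁻¹
Pressure gradient: |∂P/∂n| = 200 Pa / 79000 m = 2.53×10⁻³ Pa/m
Geostrophic balance (pressure-gradient force = Coriolis force):
V_g = (1/(fρ)) |∂P/∂n| = 2.53×10⁻³ / (1.42×10⁻⁴ × 0.720) = 24.8 m/s
Converting: 24.8 m/s × 1.944 = 48 knots

48 knots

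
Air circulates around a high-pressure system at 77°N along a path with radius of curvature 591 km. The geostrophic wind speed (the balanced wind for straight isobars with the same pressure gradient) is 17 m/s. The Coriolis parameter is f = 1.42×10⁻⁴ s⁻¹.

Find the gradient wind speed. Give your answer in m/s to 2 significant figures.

24 m/s

Around a high, pressure-gradient force acts outward with centrifugal, so Coriolis balances both:
fV = (1/ρ)|∂P/∂n| + V²/R  →  V² − fR·V + fR·V_g = 0
With fR = 1.42×10⁻⁴ × 591×10³ m = 83.9 m/s:
V = [fR − √((fR)² − 4 fR V_g)]/2 = [83.9 − √(83.9² − 4×83.9×17)]/2 = 23.7 m/s
Supergeostrophic (V > V_g = 17 m/s), as expected around a high.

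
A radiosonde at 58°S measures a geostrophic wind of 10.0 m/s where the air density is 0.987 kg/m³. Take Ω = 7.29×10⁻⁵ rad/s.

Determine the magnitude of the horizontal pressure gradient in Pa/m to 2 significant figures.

1.2×10⁻³ Pa/m

Coriolis parameter at 58°S:
f = 2Ω sin φ = 2 × 7.29×10⁻⁵ × sin 58° = 1.24×10⁻⁴ s⁻¹
Geostrophic balance rearranged: |∂P/∂n| = f ρ V_g
|∂P/∂n| = 1.24×10⁻⁴ × 0.987 × 10.0 = 1.22×10⁻³ Pa/m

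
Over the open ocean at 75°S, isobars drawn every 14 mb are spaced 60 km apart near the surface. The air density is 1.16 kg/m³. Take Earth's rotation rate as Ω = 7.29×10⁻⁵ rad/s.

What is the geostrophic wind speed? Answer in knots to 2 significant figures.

Coriolis parameter at 75°S:
f = 2Ω sin φ = 2 × 7.29×10⁻⁵ × sin 75° = 1.41×10⁻⁴ s⁻¹
Pressure gradient: |∂P/∂n| = 1400 Pa / 60000 m = 2.33×10⁻² Pa/m
Geostrophic balance (pressure-gradient force = Coriolis force):
V_g = (1/(fρ)) |∂P/∂n| = 2.33×10⁻² / (1.41×10⁻⁴ × 1.16) = 143 m/s
Converting: 143 m/s × 1.944 = 280 knots

280 knots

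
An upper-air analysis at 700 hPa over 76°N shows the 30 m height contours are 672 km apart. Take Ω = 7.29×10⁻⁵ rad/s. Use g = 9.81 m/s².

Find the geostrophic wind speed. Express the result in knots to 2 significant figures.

6.0 knots

Coriolis parameter at 76°N:
f = 2Ω sin φ = 2 × 7.29×10⁻⁵ × sin 76° = 1.41×10⁻⁴ s⁻¹
Height gradient: |∂Z/∂n| = 30 m / 672000 m = 4.46×10⁻⁵
On a pressure surface, geostrophic balance gives V_g = (g/f)|∂Z/∂n|:
V_g = 9.81 × 4.46×10⁻⁵ / 1.41×10⁻⁴ = 3.10 m/s
Converting: 3.10 m/s × 1.944 = 6.0 knots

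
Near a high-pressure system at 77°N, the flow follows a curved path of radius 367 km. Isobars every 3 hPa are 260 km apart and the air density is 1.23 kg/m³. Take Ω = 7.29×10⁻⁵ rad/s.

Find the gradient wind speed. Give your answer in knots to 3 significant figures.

15.1 knots

Coriolis parameter at 77°N:
f = 2Ω sin φ = 2 × 7.29×10⁻⁵ × sin 77° = 1.42×10⁻⁴ s⁻¹
Pressure gradient: |∂P/∂n| = 300 Pa / 260000 m = 1.15×10⁻³ Pa/m
Geostrophic speed: V_g = |∂P/∂n|/(fρ) = 1.15×10⁻³/(1.42×10⁻⁴ × 1.23) = 6.60 m/s
Around a high, pressure-gradient force acts outward with centrifugal, so Coriolis balances both:
fV = (1/ρ)|∂P/∂n| + V²/R  →  V² − fR·V + fR·V_g = 0
With fR = 1.42×10⁻⁴ × 367×10³ m = 52.1 m/s:
V = [fR − √((fR)² − 4 fR V_g)]/2 = [52.1 − √(52.1² − 4×52.1×6.6)]/2 = 7.76 m/s
Supergeostrophic (V > V_g = 6.6 m/s), as expected around a high.
Converting: 7.76 m/s × 1.944 = 15.1 knots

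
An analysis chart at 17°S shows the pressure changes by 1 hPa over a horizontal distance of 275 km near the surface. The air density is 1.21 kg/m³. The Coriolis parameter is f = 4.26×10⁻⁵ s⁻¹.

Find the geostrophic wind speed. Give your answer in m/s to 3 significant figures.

Pressure gradient: |∂P/∂n| = 100 Pa / 275000 m = 3.64×10⁻⁴ Pa/m
Geostrophic balance (pressure-gradient force = Coriolis force):
V_g = (1/(fρ)) |∂P/∂n| = 3.64×10⁻⁴ / (4.26×10⁻⁵ × 1.21) = 7.05 m/s

7.05 m/s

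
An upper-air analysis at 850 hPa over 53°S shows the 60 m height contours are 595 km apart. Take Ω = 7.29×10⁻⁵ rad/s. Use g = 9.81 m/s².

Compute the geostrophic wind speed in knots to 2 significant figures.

17 knots

Coriolis parameter at 53°S:
f = 2Ω sin φ = 2 × 7.29×10⁻⁵ × sin 53° = 1.16×10⁻⁴ s⁻¹
Height gradient: |∂Z/∂n| = 60 m / 595000 m = 1.01×10⁻⁴
On a pressure surface, geostrophic balance gives V_g = (g/f)|∂Z/∂n|:
V_g = 9.81 × 1.01×10⁻⁴ / 1.16×10⁻⁴ = 8.50 m/s
Converting: 8.50 m/s × 1.944 = 17 knots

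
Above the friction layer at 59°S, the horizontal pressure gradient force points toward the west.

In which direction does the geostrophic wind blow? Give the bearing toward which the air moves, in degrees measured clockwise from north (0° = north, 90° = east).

180°

The pressure-gradient force points toward the west (bearing 270°).
Geostrophic balance: in the Southern Hemisphere the Coriolis force deflects motion to the left, so the geostrophic wind blows 90° to the left of the pressure-gradient force (low pressure on the right).
Rotating 270° by 90° counterclockwise gives 180° — the wind blows toward the south.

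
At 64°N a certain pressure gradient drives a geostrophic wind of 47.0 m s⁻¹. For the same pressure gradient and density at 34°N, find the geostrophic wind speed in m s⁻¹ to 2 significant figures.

With the same pressure gradient and density, V_g ∝ 1/f ∝ 1/sin φ.
V₂ = V₁ · sin φ₁ / sin φ₂ = 47.0 × sin 64° / sin 34°
V₂ = 47.0 × 0.8988/0.5592 = 76 m s⁻¹

76 m s⁻¹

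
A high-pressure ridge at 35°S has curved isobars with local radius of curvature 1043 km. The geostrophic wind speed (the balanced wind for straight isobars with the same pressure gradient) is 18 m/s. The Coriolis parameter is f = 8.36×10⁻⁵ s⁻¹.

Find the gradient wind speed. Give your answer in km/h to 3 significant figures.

91.4 km/h

Around a high, pressure-gradient force acts outward with centrifugal, so Coriolis balances both:
fV = (1/ρ)|∂P/∂n| + V²/R  →  V² − fR·V + fR·V_g = 0
With fR = 8.36×10⁻⁵ × 1043×10³ m = 87.2 m/s:
V = [fR − √((fR)² − 4 fR V_g)]/2 = [87.2 − √(87.2² − 4×87.2×18)]/2 = 25.4 m/s
Supergeostrophic (V > V_g = 18 m/s), as expected around a high.
Converting: 25.4 m/s × 3.6 = 91.4 km/h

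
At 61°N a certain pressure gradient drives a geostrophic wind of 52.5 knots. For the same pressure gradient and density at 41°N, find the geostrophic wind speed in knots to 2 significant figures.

70 knots

With the same pressure gradient and density, V_g ∝ 1/f ∝ 1/sin φ.
V₂ = V₁ · sin φ₁ / sin φ₂ = 52.5 × sin 61° / sin 41°
V₂ = 52.5 × 0.8746/0.6561 = 70 knots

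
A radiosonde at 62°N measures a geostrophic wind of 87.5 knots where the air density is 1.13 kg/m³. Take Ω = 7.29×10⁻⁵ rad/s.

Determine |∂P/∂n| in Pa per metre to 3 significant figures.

6.55×10⁻³ Pa/m

Coriolis parameter at 62°N:
f = 2Ω sin φ = 2 × 7.29×10⁻⁵ × sin 62° = 1.29×10⁻⁴ s⁻¹
Wind speed in SI: 87.5 knots = 45.0 m/s
Geostrophic balance rearranged: |∂P/∂n| = f ρ V_g
|∂P/∂n| = 1.29×10⁻⁴ × 1.13 × 45.0 = 6.55×10⁻³ Pa/m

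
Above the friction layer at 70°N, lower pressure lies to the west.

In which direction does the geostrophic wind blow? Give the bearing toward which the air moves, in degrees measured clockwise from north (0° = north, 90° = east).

The pressure-gradient force points toward the west (bearing 270°).
Geostrophic balance: in the Northern Hemisphere the Coriolis force deflects motion to the right, so the geostrophic wind blows 90° to the right of the pressure-gradient force (low pressure on the left).
Rotating 270° by 90° clockwise gives 000° — the wind blows toward the north.

000°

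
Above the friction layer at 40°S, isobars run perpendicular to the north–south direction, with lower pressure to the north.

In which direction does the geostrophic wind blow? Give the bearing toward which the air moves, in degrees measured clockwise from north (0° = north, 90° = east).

The pressure-gradient force points toward the north (bearing 000°).
Geostrophic balance: in the Southern Hemisphere the Coriolis force deflects motion to the left, so the geostrophic wind blows 90° to the left of the pressure-gradient force (low pressure on the right).
Rotating 000° by 90° counterclockwise gives 270° — the wind blows toward the west.

270°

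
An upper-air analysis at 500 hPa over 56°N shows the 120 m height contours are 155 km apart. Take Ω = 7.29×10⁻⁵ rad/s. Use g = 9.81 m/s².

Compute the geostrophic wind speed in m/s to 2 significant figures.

Coriolis parameter at 56°N:
f = 2Ω sin φ = 2 × 7.29×10⁻⁵ × sin 56° = 1.21×10⁻⁴ s⁻¹
Height gradient: |∂Z/∂n| = 120 m / 155000 m = 7.74×10⁻⁴
On a pressure surface, geostrophic balance gives V_g = (g/f)|∂Z/∂n|:
V_g = 9.81 × 7.74×10⁻⁴ / 1.21×10⁻⁴ = 62.8 m/s

63 m/s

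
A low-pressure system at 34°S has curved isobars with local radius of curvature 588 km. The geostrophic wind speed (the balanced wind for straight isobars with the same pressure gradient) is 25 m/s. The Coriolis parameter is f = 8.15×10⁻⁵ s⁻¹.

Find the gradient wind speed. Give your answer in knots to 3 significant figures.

Around a low, centrifugal force acts outward with Coriolis, so pressure-gradient force balances both:
(1/ρ)|∂P/∂n| = fV + V²/R  →  V² + fR·V − fR·V_g = 0
With fR = 8.15×10⁻⁵ × 588×10³ m = 47.9 m/s:
V = [−fR + √((fR)² + 4 fR V_g)]/2 = [−47.9 + √(47.9² + 4×47.9×25)]/2 = 18.1 m/s
Subgeostrophic (V < V_g = 25 m/s), as expected around a low.
Converting: 18.1 m/s × 1.944 = 35.3 knots

35.3 knots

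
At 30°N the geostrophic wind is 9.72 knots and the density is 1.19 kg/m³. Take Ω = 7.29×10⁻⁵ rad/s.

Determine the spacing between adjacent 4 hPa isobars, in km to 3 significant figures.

Coriolis parameter at 30°N:
f = 2Ω sin φ = 2 × 7.29×10⁻⁵ × sin 30° = 7.29×10⁻⁵ s⁻¹
Wind speed in SI: 9.72 knots = 5.00 m/s
Geostrophic balance rearranged: |∂P/∂n| = f ρ V_g
|∂P/∂n| = 7.29×10⁻⁵ × 1.19 × 5.00 = 4.34×10⁻⁴ Pa/m
Isobar spacing: Δn = ΔP/|∂P/∂n| = 400 Pa / 4.34×10⁻⁴ Pa/m = 922107 m ≈ 922 km

922 km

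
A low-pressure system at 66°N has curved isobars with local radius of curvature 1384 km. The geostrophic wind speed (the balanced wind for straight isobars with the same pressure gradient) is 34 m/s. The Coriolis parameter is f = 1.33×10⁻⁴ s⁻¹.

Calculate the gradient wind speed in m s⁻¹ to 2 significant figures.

29 m s⁻¹

Around a low, centrifugal force acts outward with Coriolis, so pressure-gradient force balances both:
(1/ρ)|∂P/∂n| = fV + V²/R  →  V² + fR·V − fR·V_g = 0
With fR = 1.33×10⁻⁴ × 1384×10³ m = 184 m/s:
V = [−fR + √((fR)² + 4 fR V_g)]/2 = [−184 + √(184² + 4×184×34)]/2 = 29.3 m/s
Subgeostrophic (V < V_g = 34 m/s), as expected around a low.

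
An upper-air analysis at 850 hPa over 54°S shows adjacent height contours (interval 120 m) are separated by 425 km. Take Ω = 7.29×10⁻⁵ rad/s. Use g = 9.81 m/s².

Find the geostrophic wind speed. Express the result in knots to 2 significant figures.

Coriolis parameter at 54°S:
f = 2Ω sin φ = 2 × 7.29×10⁻⁵ × sin 54° = 1.18×10⁻⁴ s⁻¹
Height gradient: |∂Z/∂n| = 120 m / 425000 m = 2.82×10⁻⁴
On a pressure surface, geostrophic balance gives V_g = (g/f)|∂Z/∂n|:
V_g = 9.81 × 2.82×10⁻⁴ / 1.18×10⁻⁴ = 23.5 m/s
Converting: 23.5 m/s × 1.944 = 46 knots

46 knots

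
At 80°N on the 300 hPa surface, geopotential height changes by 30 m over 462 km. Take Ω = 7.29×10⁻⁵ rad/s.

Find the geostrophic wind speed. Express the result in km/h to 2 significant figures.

16 km/h

Coriolis parameter at 80°N:
f = 2Ω sin φ = 2 × 7.29×10⁻⁵ × sin 80° = 1.44×10⁻⁴ s⁻¹
Height gradient: |∂Z/∂n| = 30 m / 462000 m = 6.49×10⁻⁵
On a pressure surface, geostrophic balance gives V_g = (g/f)|∂Z/∂n|:
V_g = 9.81 × 6.49×10⁻⁵ / 1.44×10⁻⁴ = 4.44 m/s
Converting: 4.44 m/s × 3.6 = 16 km/h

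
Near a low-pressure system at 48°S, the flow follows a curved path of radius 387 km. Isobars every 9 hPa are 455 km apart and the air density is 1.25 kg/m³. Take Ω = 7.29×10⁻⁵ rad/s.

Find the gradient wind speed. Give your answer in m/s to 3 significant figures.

11.5 m/s

Coriolis parameter at 48°S:
f = 2Ω sin φ = 2 × 7.29×10⁻⁵ × sin 48° = 1.08×10⁻⁴ s⁻¹
Pressure gradient: |∂P/∂n| = 900 Pa / 455000 m = 1.98×10⁻³ Pa/m
Geostrophic speed: V_g = |∂P/∂n|/(fρ) = 1.98×10⁻³/(1.08×10⁻⁴ × 1.25) = 14.6 m/s
Around a low, centrifugal force acts outward with Coriolis, so pressure-gradient force balances both:
(1/ρ)|∂P/∂n| = fV + V²/R  →  V² + fR·V − fR·V_g = 0
With fR = 1.08×10⁻⁴ × 387×10³ m = 41.9 m/s:
V = [−fR + √((fR)² + 4 fR V_g)]/2 = [−41.9 + √(41.9² + 4×41.9×14.6)]/2 = 11.5 m/s
Subgeostrophic (V < V_g = 14.6 m/s), as expected around a low.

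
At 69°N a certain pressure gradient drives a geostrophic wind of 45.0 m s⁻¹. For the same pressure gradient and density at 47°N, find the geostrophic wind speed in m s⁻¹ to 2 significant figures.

57 m s⁻¹

With the same pressure gradient and density, V_g ∝ 1/f ∝ 1/sin φ.
V₂ = V₁ · sin φ₁ / sin φ₂ = 45.0 × sin 69° / sin 47°
V₂ = 45.0 × 0.9336/0.7314 = 57 m s⁻¹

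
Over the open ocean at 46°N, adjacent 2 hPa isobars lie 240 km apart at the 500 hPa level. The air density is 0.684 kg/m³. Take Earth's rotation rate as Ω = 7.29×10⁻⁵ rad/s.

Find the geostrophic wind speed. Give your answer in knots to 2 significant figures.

23 knots

Coriolis parameter at 46°N:
f = 2Ω sin φ = 2 × 7.29×10⁻⁵ × sin 46° = 1.05×10⁻⁴ s⁻¹
Pressure gradient: |∂P/∂n| = 200 Pa / 240000 m = 8.33×10⁻⁴ Pa/m
Geostrophic balance (pressure-gradient force = Coriolis force):
V_g = (1/(fρ)) |∂P/∂n| = 8.33×10⁻⁴ / (1.05×10⁻⁴ × 0.684) = 11.6 m/s
Converting: 11.6 m/s × 1.944 = 23 knots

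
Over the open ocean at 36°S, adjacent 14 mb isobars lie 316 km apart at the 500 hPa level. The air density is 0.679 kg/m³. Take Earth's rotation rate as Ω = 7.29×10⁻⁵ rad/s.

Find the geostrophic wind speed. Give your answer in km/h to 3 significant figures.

Coriolis parameter at 36°S:
f = 2Ω sin φ = 2 × 7.29×10⁻⁵ × sin 36° = 8.57×10⁻⁵ s⁻¹
Pressure gradient: |∂P/∂n| = 1400 Pa / 316000 m = 4.43×10⁻³ Pa/m
Geostrophic balance (pressure-gradient force = Coriolis force):
V_g = (1/(fρ)) |∂P/∂n| = 4.43×10⁻³ / (8.57×10⁻⁵ × 0.679) = 76.1 m/s
Converting: 76.1 m/s × 3.6 = 274 km/h

274 km/h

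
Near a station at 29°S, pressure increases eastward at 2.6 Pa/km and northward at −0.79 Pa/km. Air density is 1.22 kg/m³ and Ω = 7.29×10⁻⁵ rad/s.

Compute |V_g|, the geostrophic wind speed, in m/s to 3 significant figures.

31.5 m/s

Coriolis parameter at 29°S:
f = 2Ω sin φ = 2 × 7.29×10⁻⁵ × sin 29° = 7.07×10⁻⁵ s⁻¹
In the Southern Hemisphere f is negative: f = −7.07×10⁻⁵ s⁻¹.
Component geostrophic relations (x east, y north):
u_g = −(1/(fρ)) ∂P/∂y,  v_g = (1/(fρ)) ∂P/∂x
u_g = −(−0.79×10⁻³)/(−7.07×10⁻⁵ × 1.22) = −9.16 m/s;  v_g = (2.6×10⁻³)/(−7.07×10⁻⁵ × 1.22) = −30.1 m/s
|V_g| = √(u_g² + v_g²) = 31.5 m/s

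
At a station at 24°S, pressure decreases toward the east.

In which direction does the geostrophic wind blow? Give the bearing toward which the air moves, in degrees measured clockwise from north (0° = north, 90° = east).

The pressure-gradient force points toward the east (bearing 090°).
Geostrophic balance: in the Southern Hemisphere the Coriolis force deflects motion to the left, so the geostrophic wind blows 90° to the left of the pressure-gradient force (low pressure on the right).
Rotating 090° by 90° counterclockwise gives 000° — the wind blows toward the north.

000°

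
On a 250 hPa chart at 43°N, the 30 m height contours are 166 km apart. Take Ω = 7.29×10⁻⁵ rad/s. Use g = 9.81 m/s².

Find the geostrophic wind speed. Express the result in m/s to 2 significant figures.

18 m/s

Coriolis parameter at 43°N:
f = 2Ω sin φ = 2 × 7.29×10⁻⁵ × sin 43° = 9.94×10⁻⁵ s⁻¹
Height gradient: |∂Z/∂n| = 30 m / 166000 m = 1.81×10⁻⁴
On a pressure surface, geostrophic balance gives V_g = (g/f)|∂Z/∂n|:
V_g = 9.81 × 1.81×10⁻⁴ / 9.94×10⁻⁵ = 17.8 m/s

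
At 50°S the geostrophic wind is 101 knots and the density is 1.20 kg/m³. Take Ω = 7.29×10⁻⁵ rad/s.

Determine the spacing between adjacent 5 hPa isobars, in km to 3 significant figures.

71.8 km

Coriolis parameter at 50°S:
f = 2Ω sin φ = 2 × 7.29×10⁻⁵ × sin 50° = 1.12×10⁻⁴ s⁻¹
Wind speed in SI: 101 knots = 52.0 m/s
Geostrophic balance rearranged: |∂P/∂n| = f ρ V_g
|∂P/∂n| = 1.12×10⁻⁴ × 1.20 × 52.0 = 6.96×10⁻³ Pa/m
Isobar spacing: Δn = ΔP/|∂P/∂n| = 500 Pa / 6.96×10⁻³ Pa/m = 71799 m ≈ 71.8 km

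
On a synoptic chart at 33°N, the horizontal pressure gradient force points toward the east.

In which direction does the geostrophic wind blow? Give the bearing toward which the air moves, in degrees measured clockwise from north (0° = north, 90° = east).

The pressure-gradient force points toward the east (bearing 090°).
Geostrophic balance: in the Northern Hemisphere the Coriolis force deflects motion to the right, so the geostrophic wind blows 90° to the right of the pressure-gradient force (low pressure on the left).
Rotating 090° by 90° clockwise gives 180° — the wind blows toward the south.

180°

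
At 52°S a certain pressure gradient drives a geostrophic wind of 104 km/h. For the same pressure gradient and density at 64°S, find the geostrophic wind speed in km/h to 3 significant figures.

With the same pressure gradient and density, V_g ∝ 1/f ∝ 1/sin φ.
V₂ = V₁ · sin φ₁ / sin φ₂ = 104 × sin 52° / sin 64°
V₂ = 104 × 0.7880/0.8988 = 91.2 km/h

91.2 km/h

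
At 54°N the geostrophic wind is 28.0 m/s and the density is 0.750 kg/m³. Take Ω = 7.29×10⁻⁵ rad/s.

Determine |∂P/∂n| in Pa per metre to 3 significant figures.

Coriolis parameter at 54°N:
f = 2Ω sin φ = 2 × 7.29×10⁻⁵ × sin 54° = 1.18×10⁻⁴ s⁻¹
Geostrophic balance rearranged: |∂P/∂n| = f ρ V_g
|∂P/∂n| = 1.18×10⁻⁴ × 0.750 × 28.0 = 2.48×10⁻³ Pa/m

2.48×10⁻³ Pa/m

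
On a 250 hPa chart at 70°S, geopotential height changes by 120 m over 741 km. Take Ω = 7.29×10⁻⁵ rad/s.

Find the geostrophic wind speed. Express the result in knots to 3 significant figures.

22.5 knots

Coriolis parameter at 70°S:
f = 2Ω sin φ = 2 × 7.29×10⁻⁵ × sin 70° = 1.37×10⁻⁴ s⁻¹
Height gradient: |∂Z/∂n| = 120 m / 741000 m = 1.62×10⁻⁴
On a pressure surface, geostrophic balance gives V_g = (g/f)|∂Z/∂n|:
V_g = 9.81 × 1.62×10⁻⁴ / 1.37×10⁻⁴ = 11.6 m/s
Converting: 11.6 m/s × 1.944 = 22.5 knots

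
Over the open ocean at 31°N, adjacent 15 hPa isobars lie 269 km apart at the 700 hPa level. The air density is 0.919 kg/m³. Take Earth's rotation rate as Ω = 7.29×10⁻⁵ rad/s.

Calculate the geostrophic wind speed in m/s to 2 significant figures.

81 m/s

Coriolis parameter at 31°N:
f = 2Ω sin φ = 2 × 7.29×10⁻⁵ × sin 31° = 7.51×10⁻⁵ s⁻¹
Pressure gradient: |∂P/∂n| = 1500 Pa / 269000 m = 5.58×10⁻³ Pa/m
Geostrophic balance (pressure-gradient force = Coriolis force):
V_g = (1/(fρ)) |∂P/∂n| = 5.58×10⁻³ / (7.51×10⁻⁵ × 0.919) = 80.8 m/s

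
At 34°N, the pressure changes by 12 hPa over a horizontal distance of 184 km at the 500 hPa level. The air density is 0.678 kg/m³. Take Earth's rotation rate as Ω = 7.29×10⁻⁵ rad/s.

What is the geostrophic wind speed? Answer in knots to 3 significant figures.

Coriolis parameter at 34°N:
f = 2Ω sin φ = 2 × 7.29×10⁻⁵ × sin 34° = 8.15×10⁻⁵ s⁻¹
Pressure gradient: |∂P/∂n| = 1200 Pa / 184000 m = 6.52×10⁻³ Pa/m
Geostrophic balance (pressure-gradient force = Coriolis force):
V_g = (1/(fρ)) |∂P/∂n| = 6.52×10⁻³ / (8.15×10⁻⁵ × 0.678) = 118 m/s
Converting: 118 m/s × 1.944 = 229 knots

229 knots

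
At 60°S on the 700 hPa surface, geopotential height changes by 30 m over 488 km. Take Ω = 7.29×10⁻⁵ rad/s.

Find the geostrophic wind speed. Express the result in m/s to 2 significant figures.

4.8 m/s

Coriolis parameter at 60°S:
f = 2Ω sin φ = 2 × 7.29×10⁻⁵ × sin 60° = 1.26×10⁻⁴ s⁻¹
Height gradient: |∂Z/∂n| = 30 m / 488000 m = 6.15×10⁻⁵
On a pressure surface, geostrophic balance gives V_g = (g/f)|∂Z/∂n|:
V_g = 9.81 × 6.15×10⁻⁵ / 1.26×10⁻⁴ = 4.78 m/s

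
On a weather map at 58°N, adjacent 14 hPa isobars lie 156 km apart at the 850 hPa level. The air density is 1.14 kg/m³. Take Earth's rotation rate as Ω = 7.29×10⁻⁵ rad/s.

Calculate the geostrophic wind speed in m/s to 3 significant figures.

63.7 m/s

Coriolis parameter at 58°N:
f = 2Ω sin φ = 2 × 7.29×10⁻⁵ × sin 58° = 1.24×10⁻⁴ s⁻¹
Pressure gradient: |∂P/∂n| = 1400 Pa / 156000 m = 8.97×10⁻³ Pa/m
Geostrophic balance (pressure-gradient force = Coriolis force):
V_g = (1/(fρ)) |∂P/∂n| = 8.97×10⁻³ / (1.24×10⁻⁴ × 1.14) = 63.7 m/s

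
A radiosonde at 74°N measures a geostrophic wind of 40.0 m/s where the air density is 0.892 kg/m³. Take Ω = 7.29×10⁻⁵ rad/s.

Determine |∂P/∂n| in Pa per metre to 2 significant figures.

Coriolis parameter at 74°N:
f = 2Ω sin φ = 2 × 7.29×10⁻⁵ × sin 74° = 1.40×10⁻⁴ s⁻¹
Geostrophic balance rearranged: |∂P/∂n| = f ρ V_g
|∂P/∂n| = 1.40×10⁻⁴ × 0.892 × 40.0 = 5.00×10⁻³ Pa/m

5.0×10⁻³ Pa/m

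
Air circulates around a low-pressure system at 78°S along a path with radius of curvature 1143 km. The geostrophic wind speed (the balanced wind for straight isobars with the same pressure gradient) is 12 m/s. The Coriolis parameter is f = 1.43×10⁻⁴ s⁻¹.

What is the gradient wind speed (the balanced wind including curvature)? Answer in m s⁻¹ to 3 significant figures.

Around a low, centrifugal force acts outward with Coriolis, so pressure-gradient force balances both:
(1/ρ)|∂P/∂n| = fV + V²/R  →  V² + fR·V − fR·V_g = 0
With fR = 1.43×10⁻⁴ × 1143×10³ m = 163 m/s:
V = [−fR + √((fR)² + 4 fR V_g)]/2 = [−163 + √(163² + 4×163×12)]/2 = 11.2 m/s
Subgeostrophic (V < V_g = 12 m/s), as expected around a low.

11.2 m s⁻¹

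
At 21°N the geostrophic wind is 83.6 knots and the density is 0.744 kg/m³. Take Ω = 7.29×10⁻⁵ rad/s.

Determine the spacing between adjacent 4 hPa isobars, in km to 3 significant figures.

Coriolis parameter at 21°N:
f = 2Ω sin φ = 2 × 7.29×10⁻⁵ × sin 21° = 5.23×10⁻⁵ s⁻¹
Wind speed in SI: 83.6 knots = 43.0 m/s
Geostrophic balance rearranged: |∂P/∂n| = f ρ V_g
|∂P/∂n| = 5.23×10⁻⁵ × 0.744 × 43.0 = 1.67×10⁻³ Pa/m
Isobar spacing: Δn = ΔP/|∂P/∂n| = 400 Pa / 1.67×10⁻³ Pa/m = 239252 m ≈ 239 km

239 km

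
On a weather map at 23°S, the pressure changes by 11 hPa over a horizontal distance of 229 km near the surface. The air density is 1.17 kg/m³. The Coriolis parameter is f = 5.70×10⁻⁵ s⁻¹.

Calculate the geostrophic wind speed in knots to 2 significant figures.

Pressure gradient: |∂P/∂n| = 1100 Pa / 229000 m = 4.80×10⁻³ Pa/m
Geostrophic balance (pressure-gradient force = Coriolis force):
V_g = (1/(fρ)) |∂P/∂n| = 4.80×10⁻³ / (5.70×10⁻⁵ × 1.17) = 72.0 m/s
Converting: 72.0 m/s × 1.944 = 140 knots

140 knots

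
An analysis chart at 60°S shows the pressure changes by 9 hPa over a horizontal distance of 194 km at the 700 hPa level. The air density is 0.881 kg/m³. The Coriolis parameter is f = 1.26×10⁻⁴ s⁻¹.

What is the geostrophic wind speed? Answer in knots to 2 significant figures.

Pressure gradient: |∂P/∂n| = 900 Pa / 194000 m = 4.64×10⁻³ Pa/m
Geostrophic balance (pressure-gradient force = Coriolis force):
V_g = (1/(fρ)) |∂P/∂n| = 4.64×10⁻³ / (1.26×10⁻⁴ × 0.881) = 41.8 m/s
Converting: 41.8 m/s × 1.944 = 81 knots

81 knots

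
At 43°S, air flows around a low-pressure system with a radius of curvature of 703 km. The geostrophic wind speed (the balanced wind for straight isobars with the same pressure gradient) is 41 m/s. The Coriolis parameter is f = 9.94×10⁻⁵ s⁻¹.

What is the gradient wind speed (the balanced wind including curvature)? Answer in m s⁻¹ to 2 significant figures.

29 m s⁻¹

Around a low, centrifugal force acts outward with Coriolis, so pressure-gradient force balances both:
(1/ρ)|∂P/∂n| = fV + V²/R  →  V² + fR·V − fR·V_g = 0
With fR = 9.94×10⁻⁵ × 703×10³ m = 69.9 m/s:
V = [−fR + √((fR)² + 4 fR V_g)]/2 = [−69.9 + √(69.9² + 4×69.9×41)]/2 = 29 m/s
Subgeostrophic (V < V_g = 41 m/s), as expected around a low.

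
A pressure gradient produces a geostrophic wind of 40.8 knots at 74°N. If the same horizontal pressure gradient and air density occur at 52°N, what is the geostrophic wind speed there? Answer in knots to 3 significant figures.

49.8 knots

With the same pressure gradient and density, V_g ∝ 1/f ∝ 1/sin φ.
V₂ = V₁ · sin φ₁ / sin φ₂ = 40.8 × sin 74° / sin 52°
V₂ = 40.8 × 0.9613/0.7880 = 49.8 knots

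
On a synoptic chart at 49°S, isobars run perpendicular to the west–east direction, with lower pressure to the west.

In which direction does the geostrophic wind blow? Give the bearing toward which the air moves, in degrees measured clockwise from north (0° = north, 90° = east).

180°

The pressure-gradient force points toward the west (bearing 270°).
Geostrophic balance: in the Southern Hemisphere the Coriolis force deflects motion to the left, so the geostrophic wind blows 90° to the left of the pressure-gradient force (low pressure on the right).
Rotating 270° by 90° counterclockwise gives 180° — the wind blows toward the south.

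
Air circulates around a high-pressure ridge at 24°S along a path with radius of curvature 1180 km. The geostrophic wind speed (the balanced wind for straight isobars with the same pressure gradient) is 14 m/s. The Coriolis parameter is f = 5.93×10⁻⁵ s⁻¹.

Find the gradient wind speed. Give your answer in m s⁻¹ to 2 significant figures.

19 m s⁻¹

Around a high, pressure-gradient force acts outward with centrifugal, so Coriolis balances both:
fV = (1/ρ)|∂P/∂n| + V²/R  →  V² − fR·V + fR·V_g = 0
With fR = 5.93×10⁻⁵ × 1180×10³ m = 70.0 m/s:
V = [fR − √((fR)² − 4 fR V_g)]/2 = [70.0 − √(70.0² − 4×70.0×14)]/2 = 19.4 m/s
Supergeostrophic (V > V_g = 14 m/s), as expected around a high.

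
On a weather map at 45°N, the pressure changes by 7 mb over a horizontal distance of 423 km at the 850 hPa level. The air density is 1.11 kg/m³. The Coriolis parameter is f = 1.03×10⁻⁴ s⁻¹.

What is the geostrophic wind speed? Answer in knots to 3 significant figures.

Pressure gradient: |∂P/∂n| = 700 Pa / 423000 m = 1.65×10⁻³ Pa/m
Geostrophic balance (pressure-gradient force = Coriolis force):
V_g = (1/(fρ)) |∂P/∂n| = 1.65×10⁻³ / (1.03×10⁻⁴ × 1.11) = 14.5 m/s
Converting: 14.5 m/s × 1.944 = 28.1 knots

28.1 knots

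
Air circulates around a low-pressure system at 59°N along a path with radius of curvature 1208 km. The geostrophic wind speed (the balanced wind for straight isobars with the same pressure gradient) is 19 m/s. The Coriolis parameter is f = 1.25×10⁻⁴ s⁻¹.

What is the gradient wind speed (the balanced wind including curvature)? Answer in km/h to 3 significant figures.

61.5 km/h

Around a low, centrifugal force acts outward with Coriolis, so pressure-gradient force balances both:
(1/ρ)|∂P/∂n| = fV + V²/R  →  V² + fR·V − fR·V_g = 0
With fR = 1.25×10⁻⁴ × 1208×10³ m = 151 m/s:
V = [−fR + √((fR)² + 4 fR V_g)]/2 = [−151 + √(151² + 4×151×19)]/2 = 17.1 m/s
Subgeostrophic (V < V_g = 19 m/s), as expected around a low.
Converting: 17.1 m/s × 3.6 = 61.5 km/h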